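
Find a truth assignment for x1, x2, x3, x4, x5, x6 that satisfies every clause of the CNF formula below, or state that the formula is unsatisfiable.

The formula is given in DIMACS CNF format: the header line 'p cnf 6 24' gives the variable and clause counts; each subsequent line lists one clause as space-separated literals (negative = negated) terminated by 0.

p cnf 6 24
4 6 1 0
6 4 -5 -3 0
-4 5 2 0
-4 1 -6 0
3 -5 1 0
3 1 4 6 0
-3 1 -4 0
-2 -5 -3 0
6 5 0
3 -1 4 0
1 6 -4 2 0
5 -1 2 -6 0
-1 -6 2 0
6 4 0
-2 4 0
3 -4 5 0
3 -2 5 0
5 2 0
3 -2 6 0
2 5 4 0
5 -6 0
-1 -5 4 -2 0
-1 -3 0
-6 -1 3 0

Branch on x6: set x6 = True.
(x5) alone gives x5 = True.
Branch on x4: set x4 = False.
(¬x2) alone gives x2 = False.
(¬x1) alone gives x1 = False.
(x3) alone gives x3 = True.
Every clause now holds.

x1=False,  x2=False,  x3=True,  x4=False,  x5=True,  x6=True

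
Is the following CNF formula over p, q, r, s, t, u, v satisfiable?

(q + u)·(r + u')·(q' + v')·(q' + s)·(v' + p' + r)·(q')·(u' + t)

(q') alone gives q = 0.
(u) alone gives u = 1.
(r) alone gives r = 1.
(t) alone gives t = 1.
Every clause is now satisfied; p, s, v are unconstrained.
A satisfying assignment: p=0, q=0, r=1, s=1, t=1, u=1, v=1.

Yes, satisfiable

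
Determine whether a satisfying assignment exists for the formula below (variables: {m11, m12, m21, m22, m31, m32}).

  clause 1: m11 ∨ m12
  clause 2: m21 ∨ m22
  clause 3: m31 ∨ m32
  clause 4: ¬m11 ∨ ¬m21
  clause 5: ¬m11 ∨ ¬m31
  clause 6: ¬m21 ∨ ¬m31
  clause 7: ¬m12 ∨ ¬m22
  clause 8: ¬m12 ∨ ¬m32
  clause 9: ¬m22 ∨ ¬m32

No, unsatisfiable

Case m11 = True:
(¬m21) alone gives m21 = False.
(m22) alone gives m22 = True.
(¬m31) alone gives m31 = False.
(m32) alone gives m32 = True.
But (¬m32) is also a unit clause — contradiction.
That branch fails; take m11 = False instead.
(m12) alone gives m12 = True.
(¬m22) alone gives m22 = False.
(m21) alone gives m21 = True.
(¬m31) alone gives m31 = False.
(m32) alone gives m32 = True.
But (¬m32) is also a unit clause — contradiction.
Both values of m11 lead to a conflict.
No assignment satisfies every clause.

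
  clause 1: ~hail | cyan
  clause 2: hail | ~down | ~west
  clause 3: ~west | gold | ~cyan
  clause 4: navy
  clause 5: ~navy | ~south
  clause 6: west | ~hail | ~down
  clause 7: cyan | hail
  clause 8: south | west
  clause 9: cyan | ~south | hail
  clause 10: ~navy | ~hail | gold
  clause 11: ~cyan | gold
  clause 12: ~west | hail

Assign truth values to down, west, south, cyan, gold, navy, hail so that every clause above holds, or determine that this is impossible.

down ↦ 0,  west ↦ 1,  south ↦ 0,  cyan ↦ 1,  gold ↦ 1,  navy ↦ 1,  hail ↦ 1

Unit clause (navy) forces navy = 1.
Unit clause (~south) forces south = 0.
Unit clause (west) forces west = 1.
Unit clause (hail) forces hail = 1.
Unit clause (cyan) forces cyan = 1.
Unit clause (gold) forces gold = 1.
No clause remains; down is free.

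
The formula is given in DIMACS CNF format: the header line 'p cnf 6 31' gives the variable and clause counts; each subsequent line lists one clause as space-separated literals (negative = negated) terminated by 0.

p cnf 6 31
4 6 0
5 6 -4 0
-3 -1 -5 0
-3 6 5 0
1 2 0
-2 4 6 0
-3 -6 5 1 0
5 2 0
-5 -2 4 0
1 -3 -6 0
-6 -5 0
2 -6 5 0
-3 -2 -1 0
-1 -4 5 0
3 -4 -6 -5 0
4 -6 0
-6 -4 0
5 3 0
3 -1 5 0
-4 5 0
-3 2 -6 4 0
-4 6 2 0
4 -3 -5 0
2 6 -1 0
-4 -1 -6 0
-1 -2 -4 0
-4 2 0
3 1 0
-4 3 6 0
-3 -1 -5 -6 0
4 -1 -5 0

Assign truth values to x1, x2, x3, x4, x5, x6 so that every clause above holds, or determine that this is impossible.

x1 ↦ False, x2 ↦ True, x3 ↦ True, x4 ↦ True, x5 ↦ True, x6 ↦ False

Branch on x4: set x4 = True.
The clause (¬x6) is unit, so x6 = False.
The clause (x5) is unit, so x5 = True.
The clause (x2) is unit, so x2 = True.
The clause (¬x1) is unit, so x1 = False.
The clause (x3) is unit, so x3 = True.
Every clause now holds.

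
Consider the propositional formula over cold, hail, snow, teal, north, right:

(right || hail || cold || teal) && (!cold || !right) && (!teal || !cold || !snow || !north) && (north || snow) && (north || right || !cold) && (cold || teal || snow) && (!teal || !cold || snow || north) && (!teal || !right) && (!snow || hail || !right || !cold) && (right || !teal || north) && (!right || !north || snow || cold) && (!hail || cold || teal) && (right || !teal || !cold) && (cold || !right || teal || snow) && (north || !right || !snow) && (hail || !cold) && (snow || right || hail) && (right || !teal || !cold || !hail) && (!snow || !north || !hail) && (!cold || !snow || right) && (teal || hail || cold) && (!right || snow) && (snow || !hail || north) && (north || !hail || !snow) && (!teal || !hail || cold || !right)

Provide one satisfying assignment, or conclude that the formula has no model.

cold: false,  hail: false,  snow: true,  teal: true,  north: true,  right: false

Suppose cold = false.
Suppose north = true.
Suppose teal = true.
Unit clause (!right) forces right = false.
Suppose snow = true.
Unit clause (!hail) forces hail = false.
This assignment satisfies each clause.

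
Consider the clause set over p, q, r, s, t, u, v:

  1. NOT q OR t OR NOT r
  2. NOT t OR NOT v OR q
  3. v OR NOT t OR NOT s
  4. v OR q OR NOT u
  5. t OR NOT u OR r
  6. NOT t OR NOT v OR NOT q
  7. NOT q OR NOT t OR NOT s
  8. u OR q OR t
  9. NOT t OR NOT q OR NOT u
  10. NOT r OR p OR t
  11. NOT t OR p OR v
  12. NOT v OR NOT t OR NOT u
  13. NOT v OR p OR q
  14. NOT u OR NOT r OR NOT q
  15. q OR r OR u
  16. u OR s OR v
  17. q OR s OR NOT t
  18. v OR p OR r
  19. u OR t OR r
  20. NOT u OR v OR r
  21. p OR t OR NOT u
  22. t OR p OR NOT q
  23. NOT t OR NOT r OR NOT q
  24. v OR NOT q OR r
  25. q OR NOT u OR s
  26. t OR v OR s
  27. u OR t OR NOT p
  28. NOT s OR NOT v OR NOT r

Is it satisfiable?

Case q = false:
Case t = false:
The clause (u) is unit, so u = true.
The clause (v) is unit, so v = true.
The clause (r) is unit, so r = true.
The clause (p) is unit, so p = true.
The clause (s) is unit, so s = true.
Now (NOT s) is unsatisfied and unit — conflict.
Backtrack on t: now try t = true.
The clause (NOT v) is unit, so v = false.
The clause (NOT s) is unit, so s = false.
Now (s) is unsatisfied and unit — conflict.
Either choice for t ends in contradiction.
Backtrack on q: now try q = true.
Case t = true:
The clause (NOT v) is unit, so v = false.
The clause (NOT s) is unit, so s = false.
The clause (NOT u) is unit, so u = false.
Now (u) is unsatisfied and unit — conflict.
Backtrack on t: now try t = false.
The clause (NOT r) is unit, so r = false.
The clause (NOT u) is unit, so u = false.
Now (u) is unsatisfied and unit — conflict.
Either choice for t ends in contradiction.
Either choice for q ends in contradiction.
No assignment satisfies every clause.

No, unsatisfiable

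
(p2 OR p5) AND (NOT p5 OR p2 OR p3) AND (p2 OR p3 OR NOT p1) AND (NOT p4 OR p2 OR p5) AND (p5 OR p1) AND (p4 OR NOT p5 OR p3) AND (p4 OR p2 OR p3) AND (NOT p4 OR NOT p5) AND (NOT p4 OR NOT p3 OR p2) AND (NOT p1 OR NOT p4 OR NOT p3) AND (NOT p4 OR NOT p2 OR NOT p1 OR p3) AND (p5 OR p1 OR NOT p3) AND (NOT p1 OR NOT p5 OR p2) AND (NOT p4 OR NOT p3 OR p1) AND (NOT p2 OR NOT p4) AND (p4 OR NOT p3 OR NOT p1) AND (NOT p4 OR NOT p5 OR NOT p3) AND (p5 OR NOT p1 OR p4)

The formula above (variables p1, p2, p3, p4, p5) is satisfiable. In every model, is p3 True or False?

True

Suppose p3 = false.
Branch on p2: set p2 = true.
Unit clause (NOT p4) forces p4 = false.
Unit clause (NOT p5) forces p5 = false.
Unit clause (p1) forces p1 = true.
But (NOT p1) is also a unit clause — contradiction.
Backtrack on p2: now try p2 = false.
Unit clause (p5) forces p5 = true.
But (NOT p5) is also a unit clause — contradiction.
Both values of p2 lead to a conflict.
So every satisfying assignment has p3 = True.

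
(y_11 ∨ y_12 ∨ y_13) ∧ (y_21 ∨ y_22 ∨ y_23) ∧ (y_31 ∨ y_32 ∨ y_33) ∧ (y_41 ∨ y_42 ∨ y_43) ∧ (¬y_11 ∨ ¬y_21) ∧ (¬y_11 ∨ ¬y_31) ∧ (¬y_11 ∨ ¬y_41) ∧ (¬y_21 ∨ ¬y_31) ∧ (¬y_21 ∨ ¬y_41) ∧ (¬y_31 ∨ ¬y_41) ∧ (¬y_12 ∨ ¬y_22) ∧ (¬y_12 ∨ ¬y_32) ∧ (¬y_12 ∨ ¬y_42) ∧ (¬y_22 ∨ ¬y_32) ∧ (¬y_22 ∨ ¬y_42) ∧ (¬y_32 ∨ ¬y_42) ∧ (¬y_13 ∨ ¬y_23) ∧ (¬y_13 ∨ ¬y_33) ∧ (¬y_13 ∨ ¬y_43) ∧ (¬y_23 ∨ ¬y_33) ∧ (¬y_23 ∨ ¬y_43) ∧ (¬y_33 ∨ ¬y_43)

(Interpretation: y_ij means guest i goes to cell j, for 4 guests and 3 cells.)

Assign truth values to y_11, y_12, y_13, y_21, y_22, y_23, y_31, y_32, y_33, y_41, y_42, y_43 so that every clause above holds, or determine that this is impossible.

UNSATISFIABLE

Branch on y_11: set y_11 = False.
Branch on y_12: set y_12 = True.
Unit clause (¬y_22) forces y_22 = False.
Unit clause (¬y_32) forces y_32 = False.
Unit clause (¬y_42) forces y_42 = False.
Branch on y_21: set y_21 = True.
Unit clause (¬y_31) forces y_31 = False.
Unit clause (y_33) forces y_33 = True.
Unit clause (¬y_41) forces y_41 = False.
Unit clause (y_43) forces y_43 = True.
Now (¬y_43) is unsatisfied and unit — conflict.
That branch fails; take y_21 = False instead.
Unit clause (y_23) forces y_23 = True.
Unit clause (¬y_13) forces y_13 = False.
Unit clause (¬y_33) forces y_33 = False.
Unit clause (y_31) forces y_31 = True.
Unit clause (¬y_41) forces y_41 = False.
Unit clause (y_43) forces y_43 = True.
Now (¬y_43) is unsatisfied and unit — conflict.
Both values of y_21 lead to a conflict.
That branch fails; take y_12 = False instead.
Unit clause (y_13) forces y_13 = True.
Unit clause (¬y_23) forces y_23 = False.
Unit clause (¬y_33) forces y_33 = False.
Unit clause (¬y_43) forces y_43 = False.
Branch on y_21: set y_21 = True.
Unit clause (¬y_31) forces y_31 = False.
Unit clause (y_32) forces y_32 = True.
Unit clause (¬y_41) forces y_41 = False.
Unit clause (y_42) forces y_42 = True.
Now (¬y_42) is unsatisfied and unit — conflict.
That branch fails; take y_21 = False instead.
Unit clause (y_22) forces y_22 = True.
Unit clause (¬y_32) forces y_32 = False.
Unit clause (y_31) forces y_31 = True.
Unit clause (¬y_41) forces y_41 = False.
Unit clause (y_42) forces y_42 = True.
Now (¬y_42) is unsatisfied and unit — conflict.
Both values of y_21 lead to a conflict.
Both values of y_12 lead to a conflict.
That branch fails; take y_11 = True instead.
Unit clause (¬y_21) forces y_21 = False.
Unit clause (¬y_31) forces y_31 = False.
Unit clause (¬y_41) forces y_41 = False.
Branch on y_22: set y_22 = True.
Unit clause (¬y_12) forces y_12 = False.
Unit clause (¬y_32) forces y_32 = False.
Unit clause (y_33) forces y_33 = True.
Unit clause (¬y_42) forces y_42 = False.
Unit clause (y_43) forces y_43 = True.
Now (¬y_43) is unsatisfied and unit — conflict.
That branch fails; take y_22 = False instead.
Unit clause (y_23) forces y_23 = True.
Unit clause (¬y_13) forces y_13 = False.
Unit clause (¬y_33) forces y_33 = False.
Unit clause (y_32) forces y_32 = True.
Unit clause (¬y_12) forces y_12 = False.
Unit clause (¬y_42) forces y_42 = False.
Unit clause (y_43) forces y_43 = True.
Now (¬y_43) is unsatisfied and unit — conflict.
Both values of y_22 lead to a conflict.
Both values of y_11 lead to a conflict.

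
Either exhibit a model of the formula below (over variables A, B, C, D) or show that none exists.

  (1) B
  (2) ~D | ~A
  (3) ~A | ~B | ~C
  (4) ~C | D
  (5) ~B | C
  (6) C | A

A: 0; B: 1; C: 1; D: 1

The clause (B) is unit, so B = 1.
The clause (C) is unit, so C = 1.
The clause (~A) is unit, so A = 0.
The clause (D) is unit, so D = 1.
This assignment satisfies each clause.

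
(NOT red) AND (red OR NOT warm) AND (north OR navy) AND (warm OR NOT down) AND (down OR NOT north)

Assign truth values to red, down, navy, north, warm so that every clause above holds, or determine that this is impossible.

red ↦ false,  down ↦ false,  navy ↦ true,  north ↦ false,  warm ↦ false

From the singleton clause (NOT red), red = false.
From the singleton clause (NOT warm), warm = false.
From the singleton clause (NOT down), down = false.
From the singleton clause (NOT north), north = false.
From the singleton clause (navy), navy = true.
Every clause now holds.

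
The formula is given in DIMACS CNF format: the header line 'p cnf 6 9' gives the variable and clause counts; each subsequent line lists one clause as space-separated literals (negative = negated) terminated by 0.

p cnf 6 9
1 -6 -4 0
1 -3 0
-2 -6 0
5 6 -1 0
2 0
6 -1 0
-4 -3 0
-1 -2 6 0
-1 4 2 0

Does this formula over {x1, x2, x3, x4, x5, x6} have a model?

Yes, satisfiable

(x2) alone gives x2 = True.
(¬x6) alone gives x6 = False.
(¬x1) alone gives x1 = False.
(¬x3) alone gives x3 = False.
All clauses hold; x4, x5 can take either value.
A satisfying assignment: x1=False,  x2=True,  x3=False,  x4=True,  x5=False,  x6=False.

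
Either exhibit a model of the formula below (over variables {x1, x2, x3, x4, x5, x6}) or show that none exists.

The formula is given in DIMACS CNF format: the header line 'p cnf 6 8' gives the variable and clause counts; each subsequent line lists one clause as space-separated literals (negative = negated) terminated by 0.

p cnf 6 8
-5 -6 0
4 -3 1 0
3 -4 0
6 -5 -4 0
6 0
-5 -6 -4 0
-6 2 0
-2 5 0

UNSATISFIABLE

From the singleton clause (x6), x6 = True.
From the singleton clause (¬x5), x5 = False.
From the singleton clause (x2), x2 = True.
That conflicts with the unit clause (¬x2).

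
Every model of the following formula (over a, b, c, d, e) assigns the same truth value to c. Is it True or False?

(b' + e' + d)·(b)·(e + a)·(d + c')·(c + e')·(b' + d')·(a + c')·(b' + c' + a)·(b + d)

False

Suppose c = 1.
(b) alone gives b = 1.
(d) alone gives d = 1.
Now (d') is unsatisfied and unit — conflict.
So every satisfying assignment has c = False.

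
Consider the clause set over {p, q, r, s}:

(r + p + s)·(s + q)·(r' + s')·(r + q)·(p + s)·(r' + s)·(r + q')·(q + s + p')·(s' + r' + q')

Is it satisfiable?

No, unsatisfiable

Case s = 1:
The clause (r') is unit, so r = 0.
The clause (q) is unit, so q = 1.
That conflicts with the unit clause (q').
So s must be the other value — set s = 0.
The clause (q) is unit, so q = 1.
The clause (p) is unit, so p = 1.
The clause (r') is unit, so r = 0.
That conflicts with the unit clause (r).
Neither s = 1 nor s = 0 works.
No assignment satisfies every clause.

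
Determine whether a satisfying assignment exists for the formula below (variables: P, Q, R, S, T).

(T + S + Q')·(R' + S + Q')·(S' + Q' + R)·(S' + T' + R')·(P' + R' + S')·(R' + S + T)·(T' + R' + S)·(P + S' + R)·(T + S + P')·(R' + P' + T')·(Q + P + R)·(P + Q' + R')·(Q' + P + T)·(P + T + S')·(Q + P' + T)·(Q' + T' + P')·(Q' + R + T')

Case T = 1:
Case S = 0:
The clause (R') is unit, so R = 0.
The clause (Q') is unit, so Q = 0.
The clause (P) is unit, so P = 1.
All clauses are satisfied.
A satisfying assignment: P=1,  Q=0,  R=0,  S=0,  T=1.

Satisfiable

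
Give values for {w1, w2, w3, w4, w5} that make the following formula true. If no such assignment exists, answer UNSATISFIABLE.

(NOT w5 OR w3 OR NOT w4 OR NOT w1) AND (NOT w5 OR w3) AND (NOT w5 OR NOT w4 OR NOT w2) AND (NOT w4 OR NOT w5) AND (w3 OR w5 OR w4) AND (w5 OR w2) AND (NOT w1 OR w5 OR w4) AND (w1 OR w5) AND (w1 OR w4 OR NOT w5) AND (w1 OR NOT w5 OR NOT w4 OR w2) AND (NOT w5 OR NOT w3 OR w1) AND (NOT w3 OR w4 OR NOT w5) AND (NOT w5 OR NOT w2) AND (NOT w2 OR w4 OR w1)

w1: true; w2: true; w3: false; w4: true; w5: false

Try w5 = false.
From the singleton clause (w2), w2 = true.
From the singleton clause (w1), w1 = true.
From the singleton clause (w4), w4 = true.
Every clause is now satisfied; w3 is unconstrained.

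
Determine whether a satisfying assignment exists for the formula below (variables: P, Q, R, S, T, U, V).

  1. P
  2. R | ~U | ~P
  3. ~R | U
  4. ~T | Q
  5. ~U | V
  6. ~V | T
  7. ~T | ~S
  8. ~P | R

From the singleton clause (P), P = 1.
From the singleton clause (R), R = 1.
From the singleton clause (U), U = 1.
From the singleton clause (V), V = 1.
From the singleton clause (T), T = 1.
From the singleton clause (Q), Q = 1.
From the singleton clause (~S), S = 0.
This assignment satisfies each clause.
A satisfying assignment: P=1; Q=1; R=1; S=0; T=1; U=1; V=1.

Yes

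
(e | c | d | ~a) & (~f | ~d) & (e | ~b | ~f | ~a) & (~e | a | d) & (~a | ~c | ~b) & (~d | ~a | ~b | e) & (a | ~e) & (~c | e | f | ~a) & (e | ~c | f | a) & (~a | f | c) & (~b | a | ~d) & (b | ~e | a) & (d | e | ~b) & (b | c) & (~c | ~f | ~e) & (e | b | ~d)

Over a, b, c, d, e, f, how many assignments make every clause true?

5

There are 2^6 = 64 truth assignments over (a, b, c, d, e, f).
Split on e. With e = 1, the clauses containing e are satisfied and ~e drops from the rest; 3 of the 2^5 = 32 assignments to the other variables satisfy what remains.
With e = 0, by the same count on the reduced clause set, 2 assignments work.
(One model: a=F, b=F, c=T, d=F, e=F, f=T.)
Total: 3 + 2 = 5.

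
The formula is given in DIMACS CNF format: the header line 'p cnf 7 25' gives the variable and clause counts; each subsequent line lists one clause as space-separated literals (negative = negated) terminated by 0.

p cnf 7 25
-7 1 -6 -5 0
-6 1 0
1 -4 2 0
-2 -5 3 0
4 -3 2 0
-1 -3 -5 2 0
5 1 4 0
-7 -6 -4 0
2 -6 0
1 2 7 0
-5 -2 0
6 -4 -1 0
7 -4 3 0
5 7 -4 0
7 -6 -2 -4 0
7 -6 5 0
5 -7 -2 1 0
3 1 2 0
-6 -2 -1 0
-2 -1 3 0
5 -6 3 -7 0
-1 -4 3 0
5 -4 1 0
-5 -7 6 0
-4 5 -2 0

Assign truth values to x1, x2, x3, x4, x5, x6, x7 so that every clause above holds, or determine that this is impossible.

x1: True; x2: True; x3: True; x4: False; x5: False; x6: False; x7: False

Case x6 = False:
Case x5 = False:
Case x1 = True:
From the singleton clause (¬x4), x4 = False.
Case x3 = True:
From the singleton clause (x2), x2 = True.
No clause remains; x7 is free.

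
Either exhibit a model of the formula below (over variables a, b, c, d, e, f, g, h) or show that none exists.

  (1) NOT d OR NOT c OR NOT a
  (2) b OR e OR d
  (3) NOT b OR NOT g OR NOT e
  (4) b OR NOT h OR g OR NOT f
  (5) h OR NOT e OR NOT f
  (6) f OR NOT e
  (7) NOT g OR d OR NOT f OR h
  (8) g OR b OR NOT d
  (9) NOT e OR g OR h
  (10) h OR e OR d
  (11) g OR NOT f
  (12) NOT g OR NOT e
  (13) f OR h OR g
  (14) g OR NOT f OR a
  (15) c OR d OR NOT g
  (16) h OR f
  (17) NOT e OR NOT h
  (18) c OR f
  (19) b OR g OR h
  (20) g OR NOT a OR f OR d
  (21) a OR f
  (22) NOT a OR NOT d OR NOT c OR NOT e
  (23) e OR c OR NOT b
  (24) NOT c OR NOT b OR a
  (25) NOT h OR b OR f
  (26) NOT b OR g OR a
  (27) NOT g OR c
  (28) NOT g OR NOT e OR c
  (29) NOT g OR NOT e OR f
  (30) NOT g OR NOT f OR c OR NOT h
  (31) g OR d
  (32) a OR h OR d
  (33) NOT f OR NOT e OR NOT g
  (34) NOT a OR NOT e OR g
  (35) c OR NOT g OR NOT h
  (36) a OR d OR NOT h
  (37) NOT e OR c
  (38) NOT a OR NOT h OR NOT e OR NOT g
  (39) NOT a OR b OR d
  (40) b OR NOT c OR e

Branch on f: set f = false.
The clause (NOT e) is unit, so e = false.
The clause (h) is unit, so h = true.
The clause (c) is unit, so c = true.
The clause (a) is unit, so a = true.
The clause (NOT d) is unit, so d = false.
The clause (b) is unit, so b = true.
The clause (g) is unit, so g = true.
This assignment satisfies each clause.

a ↦ true; b ↦ true; c ↦ true; d ↦ false; e ↦ false; f ↦ false; g ↦ true; h ↦ true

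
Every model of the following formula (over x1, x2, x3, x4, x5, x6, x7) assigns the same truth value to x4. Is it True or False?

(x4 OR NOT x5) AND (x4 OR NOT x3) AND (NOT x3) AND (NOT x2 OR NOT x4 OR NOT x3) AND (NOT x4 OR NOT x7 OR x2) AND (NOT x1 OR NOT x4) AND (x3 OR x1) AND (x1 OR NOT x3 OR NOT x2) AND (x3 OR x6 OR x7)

Suppose x4 = true.
Unit clause (NOT x3) forces x3 = false.
Unit clause (NOT x1) forces x1 = false.
That conflicts with the unit clause (x1).
So every satisfying assignment has x4 = False.

False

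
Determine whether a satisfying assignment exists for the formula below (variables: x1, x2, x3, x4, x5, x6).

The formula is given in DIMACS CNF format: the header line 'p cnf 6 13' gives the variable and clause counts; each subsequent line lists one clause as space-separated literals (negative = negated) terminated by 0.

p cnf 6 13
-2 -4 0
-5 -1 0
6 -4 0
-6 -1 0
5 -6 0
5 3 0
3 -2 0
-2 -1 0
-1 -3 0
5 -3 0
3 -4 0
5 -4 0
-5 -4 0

Yes

Try x2 = False.
Try x5 = True.
(¬x1) alone gives x1 = False.
(¬x4) alone gives x4 = False.
Every clause is now satisfied; x3, x6 are unconstrained.
A satisfying assignment: x1=False; x2=False; x3=False; x4=False; x5=True; x6=False.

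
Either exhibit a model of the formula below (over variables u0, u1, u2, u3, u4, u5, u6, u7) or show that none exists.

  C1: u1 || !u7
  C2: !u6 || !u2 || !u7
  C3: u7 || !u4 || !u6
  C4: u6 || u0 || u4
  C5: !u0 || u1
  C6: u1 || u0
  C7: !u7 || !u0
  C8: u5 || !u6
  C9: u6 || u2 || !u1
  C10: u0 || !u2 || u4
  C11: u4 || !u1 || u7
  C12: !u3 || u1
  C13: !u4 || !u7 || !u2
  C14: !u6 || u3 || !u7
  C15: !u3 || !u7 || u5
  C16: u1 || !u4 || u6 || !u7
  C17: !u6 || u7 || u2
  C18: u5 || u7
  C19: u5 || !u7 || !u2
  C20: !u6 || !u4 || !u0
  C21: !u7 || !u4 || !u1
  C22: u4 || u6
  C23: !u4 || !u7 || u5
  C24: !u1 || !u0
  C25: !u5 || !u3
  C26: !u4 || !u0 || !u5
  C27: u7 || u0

UNSATISFIABLE

Suppose u1 = true.
Unit clause (!u0) forces u0 = false.
Unit clause (u7) forces u7 = true.
Unit clause (!u4) forces u4 = false.
Unit clause (u6) forces u6 = true.
Unit clause (!u2) forces u2 = false.
Unit clause (u5) forces u5 = true.
Unit clause (u3) forces u3 = true.
But (!u3) is also a unit clause — contradiction.
Backtrack on u1: now try u1 = false.
Unit clause (!u7) forces u7 = false.
Unit clause (!u0) forces u0 = false.
But (u0) is also a unit clause — contradiction.
Both values of u1 lead to a conflict.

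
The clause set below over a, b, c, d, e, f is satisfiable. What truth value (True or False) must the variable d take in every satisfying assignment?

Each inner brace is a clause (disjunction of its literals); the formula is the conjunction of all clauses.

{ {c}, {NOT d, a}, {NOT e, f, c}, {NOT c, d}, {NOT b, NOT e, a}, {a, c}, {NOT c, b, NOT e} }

True

Suppose d = false.
Unit clause (c) forces c = true.
That conflicts with the unit clause (NOT c).
So every satisfying assignment has d = True.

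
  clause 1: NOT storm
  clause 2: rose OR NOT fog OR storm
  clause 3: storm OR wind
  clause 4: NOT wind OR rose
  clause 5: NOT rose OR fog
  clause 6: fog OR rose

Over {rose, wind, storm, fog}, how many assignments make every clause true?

1

There are 2^4 = 16 truth assignments over (rose, wind, storm, fog).
Check each against the 6 clauses (columns in the order rose, wind, storm, fog):
  F F F F  ✗ fails (storm OR wind)
  F F F T  ✗ fails (rose OR NOT fog OR storm)
  F F T F  ✗ fails (NOT storm)
  F F T T  ✗ fails (NOT storm)
  F T F F  ✗ fails (NOT wind OR rose)
  F T F T  ✗ fails (rose OR NOT fog OR storm)
  F T T F  ✗ fails (NOT storm)
  F T T T  ✗ fails (NOT storm)
  T F F F  ✗ fails (storm OR wind)
  T F F T  ✗ fails (storm OR wind)
  T F T F  ✗ fails (NOT storm)
  T F T T  ✗ fails (NOT storm)
  T T F F  ✗ fails (NOT rose OR fog)
  T T F T  ✓ satisfies all
  T T T F  ✗ fails (NOT storm)
  T T T T  ✗ fails (NOT storm)
1 of the 16 rows is a model.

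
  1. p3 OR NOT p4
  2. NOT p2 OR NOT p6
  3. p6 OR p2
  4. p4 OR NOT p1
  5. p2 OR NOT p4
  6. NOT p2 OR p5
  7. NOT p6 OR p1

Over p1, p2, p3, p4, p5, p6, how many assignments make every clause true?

4

There are 2^6 = 64 truth assignments over (p1, p2, p3, p4, p5, p6).
Split on p6. With p6 = true, the clauses containing p6 are satisfied and NOT p6 drops from the rest; 0 of the 2^5 = 32 assignments to the other variables satisfy what remains.
With p6 = false, by the same count on the reduced clause set, 4 assignments work.
(One model: p1=F, p2=T, p3=F, p4=F, p5=T, p6=F.)
Total: 0 + 4 = 4.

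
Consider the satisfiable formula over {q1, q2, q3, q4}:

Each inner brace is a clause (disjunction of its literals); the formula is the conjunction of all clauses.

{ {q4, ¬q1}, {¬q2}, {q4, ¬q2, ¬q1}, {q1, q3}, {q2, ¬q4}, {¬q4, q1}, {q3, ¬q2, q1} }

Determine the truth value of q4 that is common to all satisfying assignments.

Suppose q4 = True.
The clause (¬q2) is unit, so q2 = False.
But (q2) is also a unit clause — contradiction.
So every satisfying assignment has q4 = False.

False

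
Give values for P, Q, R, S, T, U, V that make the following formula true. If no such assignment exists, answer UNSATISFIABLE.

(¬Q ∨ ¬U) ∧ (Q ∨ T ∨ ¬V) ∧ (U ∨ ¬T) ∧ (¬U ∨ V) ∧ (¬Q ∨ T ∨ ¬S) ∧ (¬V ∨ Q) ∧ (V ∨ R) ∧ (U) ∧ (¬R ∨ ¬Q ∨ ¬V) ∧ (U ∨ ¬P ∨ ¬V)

UNSATISFIABLE

(U) alone gives U = True.
(¬Q) alone gives Q = False.
(V) alone gives V = True.
That conflicts with the unit clause (¬V).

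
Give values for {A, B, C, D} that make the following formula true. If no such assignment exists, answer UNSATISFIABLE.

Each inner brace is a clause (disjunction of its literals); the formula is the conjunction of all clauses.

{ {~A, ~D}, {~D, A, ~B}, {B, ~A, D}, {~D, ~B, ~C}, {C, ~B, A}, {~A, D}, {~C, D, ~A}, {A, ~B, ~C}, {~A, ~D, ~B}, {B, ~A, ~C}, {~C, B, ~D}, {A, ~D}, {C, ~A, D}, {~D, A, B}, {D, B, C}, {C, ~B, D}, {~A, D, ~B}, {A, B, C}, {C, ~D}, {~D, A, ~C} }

A: 0; B: 0; C: 1; D: 0

Branch on A: set A = 0.
Unit clause (~D) forces D = 0.
Branch on C: set C = 1.
Unit clause (~B) forces B = 0.
All clauses are satisfied.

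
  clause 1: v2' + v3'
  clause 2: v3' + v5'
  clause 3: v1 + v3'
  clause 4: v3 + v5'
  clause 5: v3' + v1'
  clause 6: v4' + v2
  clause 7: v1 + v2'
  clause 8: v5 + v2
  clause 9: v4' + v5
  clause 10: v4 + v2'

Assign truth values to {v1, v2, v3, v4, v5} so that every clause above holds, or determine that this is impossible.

UNSATISFIABLE

Try v2 = 0.
Unit clause (v4') forces v4 = 0.
Unit clause (v5) forces v5 = 1.
Unit clause (v3') forces v3 = 0.
Now (v3) is unsatisfied and unit — conflict.
Backtrack on v2: now try v2 = 1.
Unit clause (v3') forces v3 = 0.
Unit clause (v5') forces v5 = 0.
Unit clause (v1) forces v1 = 1.
Unit clause (v4') forces v4 = 0.
Now (v4) is unsatisfied and unit — conflict.
Neither v2 = 1 nor v2 = 0 works.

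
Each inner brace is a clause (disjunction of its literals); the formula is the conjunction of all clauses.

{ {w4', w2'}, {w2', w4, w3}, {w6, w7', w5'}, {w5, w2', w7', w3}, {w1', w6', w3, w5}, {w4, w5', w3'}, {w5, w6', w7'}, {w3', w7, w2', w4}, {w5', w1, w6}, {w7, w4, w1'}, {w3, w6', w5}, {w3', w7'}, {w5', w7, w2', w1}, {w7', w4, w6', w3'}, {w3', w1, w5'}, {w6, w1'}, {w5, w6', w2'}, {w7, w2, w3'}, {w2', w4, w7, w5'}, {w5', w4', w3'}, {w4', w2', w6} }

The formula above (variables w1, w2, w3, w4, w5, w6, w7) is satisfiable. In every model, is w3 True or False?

False

Suppose w3 = 1.
From the singleton clause (w7'), w7 = 0.
From the singleton clause (w2), w2 = 1.
From the singleton clause (w4'), w4 = 0.
That conflicts with the unit clause (w4).
So every satisfying assignment has w3 = False.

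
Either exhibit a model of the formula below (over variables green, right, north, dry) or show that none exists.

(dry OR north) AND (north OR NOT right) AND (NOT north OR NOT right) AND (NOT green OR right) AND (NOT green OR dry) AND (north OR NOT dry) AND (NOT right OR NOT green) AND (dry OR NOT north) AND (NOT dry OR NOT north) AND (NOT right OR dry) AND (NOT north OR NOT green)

Case dry = true:
The clause (north) is unit, so north = true.
That conflicts with the unit clause (NOT north).
So dry must be the other value — set dry = false.
The clause (north) is unit, so north = true.
That conflicts with the unit clause (NOT north).
Both values of dry lead to a conflict.

UNSATISFIABLE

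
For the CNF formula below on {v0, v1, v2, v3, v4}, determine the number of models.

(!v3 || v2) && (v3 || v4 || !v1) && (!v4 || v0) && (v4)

There are 2^5 = 32 truth assignments over (v0, v1, v2, v3, v4).
Split on v4. With v4 = true, the clauses containing v4 are satisfied and !v4 drops from the rest; 6 of the 2^4 = 16 assignments to the other variables satisfy what remains.
With v4 = false, by the same count on the reduced clause set, 0 assignments work.
(One model: v0=T, v1=F, v2=F, v3=F, v4=T.)
Total: 6 + 0 = 6.

6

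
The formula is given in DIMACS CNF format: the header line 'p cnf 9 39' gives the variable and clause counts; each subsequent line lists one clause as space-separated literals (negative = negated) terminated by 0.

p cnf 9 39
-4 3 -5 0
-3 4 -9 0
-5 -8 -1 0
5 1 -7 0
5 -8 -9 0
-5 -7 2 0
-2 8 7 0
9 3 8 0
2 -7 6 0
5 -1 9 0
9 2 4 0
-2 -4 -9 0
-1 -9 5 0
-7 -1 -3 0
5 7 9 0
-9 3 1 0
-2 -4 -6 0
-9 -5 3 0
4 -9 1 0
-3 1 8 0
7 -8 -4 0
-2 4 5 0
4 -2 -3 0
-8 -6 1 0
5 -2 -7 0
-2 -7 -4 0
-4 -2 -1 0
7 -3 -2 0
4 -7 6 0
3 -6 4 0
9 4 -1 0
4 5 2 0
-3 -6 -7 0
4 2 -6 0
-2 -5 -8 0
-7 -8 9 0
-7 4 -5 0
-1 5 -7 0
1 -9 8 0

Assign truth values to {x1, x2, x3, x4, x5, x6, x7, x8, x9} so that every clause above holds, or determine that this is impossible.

x1=True,  x2=False,  x3=True,  x4=True,  x5=True,  x6=True,  x7=False,  x8=False,  x9=True

Branch on x4: set x4 = True.
Branch on x3: set x3 = True.
Branch on x2: set x2 = False.
Branch on x5: set x5 = True.
(¬x7) alone gives x7 = False.
(¬x8) alone gives x8 = False.
(x1) alone gives x1 = True.
Every clause is now satisfied; x6, x9 are unconstrained.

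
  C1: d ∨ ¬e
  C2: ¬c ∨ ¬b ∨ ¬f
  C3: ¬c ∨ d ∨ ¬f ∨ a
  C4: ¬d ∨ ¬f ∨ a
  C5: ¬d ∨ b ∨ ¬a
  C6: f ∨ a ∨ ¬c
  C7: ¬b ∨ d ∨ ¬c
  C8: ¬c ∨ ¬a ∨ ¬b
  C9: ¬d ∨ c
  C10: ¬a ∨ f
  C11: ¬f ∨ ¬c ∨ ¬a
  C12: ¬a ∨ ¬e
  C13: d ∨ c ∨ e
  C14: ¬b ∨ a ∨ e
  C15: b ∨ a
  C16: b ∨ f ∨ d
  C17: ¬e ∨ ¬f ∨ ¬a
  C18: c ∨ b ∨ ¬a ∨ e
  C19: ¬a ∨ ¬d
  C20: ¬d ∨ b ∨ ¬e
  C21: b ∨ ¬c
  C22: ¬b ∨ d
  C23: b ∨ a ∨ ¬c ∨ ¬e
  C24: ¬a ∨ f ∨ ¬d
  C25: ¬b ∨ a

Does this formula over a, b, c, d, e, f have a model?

Branch on d: set d = True.
(c) alone gives c = True.
(¬a) alone gives a = False.
(¬f) alone gives f = False.
That conflicts with the unit clause (f).
So d must be the other value — set d = False.
(¬e) alone gives e = False.
(c) alone gives c = True.
(¬b) alone gives b = False.
That conflicts with the unit clause (b).
Either choice for d ends in contradiction.
No assignment satisfies every clause.

Unsatisfiable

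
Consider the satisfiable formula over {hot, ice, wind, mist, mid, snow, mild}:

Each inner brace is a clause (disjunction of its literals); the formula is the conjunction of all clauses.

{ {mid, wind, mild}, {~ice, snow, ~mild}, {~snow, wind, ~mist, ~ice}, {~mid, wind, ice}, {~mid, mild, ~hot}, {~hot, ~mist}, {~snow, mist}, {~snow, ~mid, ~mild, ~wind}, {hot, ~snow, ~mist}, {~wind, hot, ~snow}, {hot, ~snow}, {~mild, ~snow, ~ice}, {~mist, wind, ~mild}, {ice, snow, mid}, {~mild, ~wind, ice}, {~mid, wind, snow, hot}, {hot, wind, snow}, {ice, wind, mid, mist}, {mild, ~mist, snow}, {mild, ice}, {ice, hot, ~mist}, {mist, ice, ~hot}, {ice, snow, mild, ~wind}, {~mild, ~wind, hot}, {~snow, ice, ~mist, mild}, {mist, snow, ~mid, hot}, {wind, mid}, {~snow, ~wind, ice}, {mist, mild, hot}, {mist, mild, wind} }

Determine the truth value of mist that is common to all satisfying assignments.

Suppose mist = 1.
The clause (~hot) is unit, so hot = 0.
The clause (~snow) is unit, so snow = 0.
The clause (wind) is unit, so wind = 1.
The clause (mild) is unit, so mild = 1.
Now (~mild) is unsatisfied and unit — conflict.
So every satisfying assignment has mist = False.

False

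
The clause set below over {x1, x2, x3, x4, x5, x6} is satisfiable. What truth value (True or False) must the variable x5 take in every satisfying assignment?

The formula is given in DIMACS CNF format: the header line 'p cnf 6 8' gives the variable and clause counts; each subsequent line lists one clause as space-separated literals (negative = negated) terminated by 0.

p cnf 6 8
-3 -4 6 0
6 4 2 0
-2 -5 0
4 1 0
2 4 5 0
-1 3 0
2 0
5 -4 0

False

Suppose x5 = True.
The clause (¬x2) is unit, so x2 = False.
That conflicts with the unit clause (x2).
So every satisfying assignment has x5 = False.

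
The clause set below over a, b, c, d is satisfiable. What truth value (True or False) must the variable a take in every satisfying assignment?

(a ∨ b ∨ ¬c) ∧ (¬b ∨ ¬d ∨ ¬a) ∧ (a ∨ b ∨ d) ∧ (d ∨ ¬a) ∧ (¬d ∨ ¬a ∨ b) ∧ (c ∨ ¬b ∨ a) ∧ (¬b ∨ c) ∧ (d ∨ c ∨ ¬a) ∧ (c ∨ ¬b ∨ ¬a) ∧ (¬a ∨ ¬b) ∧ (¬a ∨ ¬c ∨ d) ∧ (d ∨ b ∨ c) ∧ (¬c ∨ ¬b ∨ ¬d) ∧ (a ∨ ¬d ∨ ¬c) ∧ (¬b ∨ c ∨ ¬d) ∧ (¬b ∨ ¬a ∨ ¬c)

Suppose a = True.
(d) alone gives d = True.
(¬b) alone gives b = False.
Now (b) is unsatisfied and unit — conflict.
So every satisfying assignment has a = False.

False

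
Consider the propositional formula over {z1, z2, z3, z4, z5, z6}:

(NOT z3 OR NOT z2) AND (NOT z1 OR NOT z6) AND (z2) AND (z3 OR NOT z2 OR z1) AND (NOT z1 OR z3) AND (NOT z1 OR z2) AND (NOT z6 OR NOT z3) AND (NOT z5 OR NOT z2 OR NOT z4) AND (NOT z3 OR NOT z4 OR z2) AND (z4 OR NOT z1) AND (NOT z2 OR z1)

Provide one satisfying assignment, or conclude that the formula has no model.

UNSATISFIABLE

The clause (z2) is unit, so z2 = true.
The clause (NOT z3) is unit, so z3 = false.
The clause (z1) is unit, so z1 = true.
But (NOT z1) is also a unit clause — contradiction.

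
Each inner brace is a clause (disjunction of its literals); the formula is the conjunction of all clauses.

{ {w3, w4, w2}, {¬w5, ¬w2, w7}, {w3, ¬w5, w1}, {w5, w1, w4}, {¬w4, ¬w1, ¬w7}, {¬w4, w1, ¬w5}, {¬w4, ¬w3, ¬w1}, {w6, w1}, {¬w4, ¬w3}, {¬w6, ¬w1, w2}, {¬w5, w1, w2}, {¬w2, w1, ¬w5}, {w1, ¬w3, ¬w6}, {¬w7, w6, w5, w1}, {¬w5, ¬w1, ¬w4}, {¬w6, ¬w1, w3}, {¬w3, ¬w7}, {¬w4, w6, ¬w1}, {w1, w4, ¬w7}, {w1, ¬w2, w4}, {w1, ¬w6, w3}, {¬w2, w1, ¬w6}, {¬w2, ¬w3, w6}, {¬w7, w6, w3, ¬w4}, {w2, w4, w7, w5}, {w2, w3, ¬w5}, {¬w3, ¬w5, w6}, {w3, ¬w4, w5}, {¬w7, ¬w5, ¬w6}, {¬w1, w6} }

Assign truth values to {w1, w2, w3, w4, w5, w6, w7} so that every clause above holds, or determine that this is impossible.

Case w6 = True:
Case w4 = False:
Case w3 = True:
Unit clause (w1) forces w1 = True.
Unit clause (w2) forces w2 = True.
Unit clause (¬w7) forces w7 = False.
Unit clause (¬w5) forces w5 = False.
Every clause now holds.

w1: True,  w2: True,  w3: True,  w4: False,  w5: False,  w6: True,  w7: False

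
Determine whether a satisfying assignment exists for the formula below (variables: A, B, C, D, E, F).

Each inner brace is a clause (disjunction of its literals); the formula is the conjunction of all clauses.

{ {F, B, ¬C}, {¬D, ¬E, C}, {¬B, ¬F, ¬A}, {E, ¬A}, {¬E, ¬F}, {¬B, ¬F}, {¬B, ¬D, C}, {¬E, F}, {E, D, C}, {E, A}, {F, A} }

Unsatisfiable

Try E = True.
The clause (¬F) is unit, so F = False.
That conflicts with the unit clause (F).
So E must be the other value — set E = False.
The clause (¬A) is unit, so A = False.
That conflicts with the unit clause (A).
Neither E = True nor E = False works.
No assignment satisfies every clause.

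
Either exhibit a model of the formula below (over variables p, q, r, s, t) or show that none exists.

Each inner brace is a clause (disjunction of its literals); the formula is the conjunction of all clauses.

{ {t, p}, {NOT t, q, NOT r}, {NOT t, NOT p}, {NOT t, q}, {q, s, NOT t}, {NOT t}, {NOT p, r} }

p=true,  q=false,  r=true,  s=false,  t=false

The clause (NOT t) is unit, so t = false.
The clause (p) is unit, so p = true.
The clause (r) is unit, so r = true.
Every clause is now satisfied; q, s are unconstrained.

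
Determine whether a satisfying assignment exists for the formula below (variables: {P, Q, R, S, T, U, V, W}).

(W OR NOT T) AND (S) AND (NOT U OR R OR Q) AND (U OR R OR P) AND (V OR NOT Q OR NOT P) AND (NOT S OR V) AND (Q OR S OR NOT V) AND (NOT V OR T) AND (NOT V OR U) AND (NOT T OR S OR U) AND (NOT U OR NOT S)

No, unsatisfiable

(S) alone gives S = true.
(V) alone gives V = true.
(T) alone gives T = true.
(W) alone gives W = true.
(U) alone gives U = true.
But (NOT U) is also a unit clause — contradiction.
No assignment satisfies every clause.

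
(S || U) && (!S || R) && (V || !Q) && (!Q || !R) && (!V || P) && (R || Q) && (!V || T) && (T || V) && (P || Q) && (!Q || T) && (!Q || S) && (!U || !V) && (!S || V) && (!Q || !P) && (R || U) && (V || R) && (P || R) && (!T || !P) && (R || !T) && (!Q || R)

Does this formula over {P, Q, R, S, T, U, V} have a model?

Unsatisfiable

Suppose S = true.
The clause (R) is unit, so R = true.
The clause (!Q) is unit, so Q = false.
The clause (P) is unit, so P = true.
The clause (V) is unit, so V = true.
The clause (T) is unit, so T = true.
That conflicts with the unit clause (!T).
That branch fails; take S = false instead.
The clause (U) is unit, so U = true.
The clause (!Q) is unit, so Q = false.
The clause (R) is unit, so R = true.
The clause (P) is unit, so P = true.
The clause (!V) is unit, so V = false.
The clause (T) is unit, so T = true.
That conflicts with the unit clause (!T).
Either choice for S ends in contradiction.
No assignment satisfies every clause.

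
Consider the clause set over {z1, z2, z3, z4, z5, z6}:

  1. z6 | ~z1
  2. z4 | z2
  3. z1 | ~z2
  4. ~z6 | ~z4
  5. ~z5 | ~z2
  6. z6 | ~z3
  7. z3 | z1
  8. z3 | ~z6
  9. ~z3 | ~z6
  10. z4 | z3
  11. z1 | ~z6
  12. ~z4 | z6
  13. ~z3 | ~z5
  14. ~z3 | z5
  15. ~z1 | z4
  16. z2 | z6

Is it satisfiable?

No

Try z6 = 1.
From the singleton clause (~z4), z4 = 0.
From the singleton clause (z2), z2 = 1.
From the singleton clause (z1), z1 = 1.
Now (~z1) is unsatisfied and unit — conflict.
That branch fails; take z6 = 0 instead.
From the singleton clause (~z1), z1 = 0.
From the singleton clause (~z2), z2 = 0.
Now (z2) is unsatisfied and unit — conflict.
Both values of z6 lead to a conflict.
No assignment satisfies every clause.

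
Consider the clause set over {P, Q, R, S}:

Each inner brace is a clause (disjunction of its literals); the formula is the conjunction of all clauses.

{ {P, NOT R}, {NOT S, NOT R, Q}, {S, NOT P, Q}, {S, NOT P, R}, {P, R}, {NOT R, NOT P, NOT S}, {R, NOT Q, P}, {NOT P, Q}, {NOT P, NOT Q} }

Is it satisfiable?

Branch on P: set P = true.
From the singleton clause (Q), Q = true.
But (NOT Q) is also a unit clause — contradiction.
Backtrack on P: now try P = false.
From the singleton clause (NOT R), R = false.
But (R) is also a unit clause — contradiction.
Neither P = true nor P = false works.
No assignment satisfies every clause.

No, unsatisfiable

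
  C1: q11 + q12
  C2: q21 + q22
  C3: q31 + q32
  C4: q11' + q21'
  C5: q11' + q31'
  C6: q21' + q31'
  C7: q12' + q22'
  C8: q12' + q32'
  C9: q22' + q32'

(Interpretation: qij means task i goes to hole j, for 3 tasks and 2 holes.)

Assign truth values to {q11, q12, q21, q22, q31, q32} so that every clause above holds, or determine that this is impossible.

UNSATISFIABLE

Case q11 = 1:
The clause (q21') is unit, so q21 = 0.
The clause (q22) is unit, so q22 = 1.
The clause (q31') is unit, so q31 = 0.
The clause (q32) is unit, so q32 = 1.
But (q32') is also a unit clause — contradiction.
So q11 must be the other value — set q11 = 0.
The clause (q12) is unit, so q12 = 1.
The clause (q22') is unit, so q22 = 0.
The clause (q21) is unit, so q21 = 1.
The clause (q31') is unit, so q31 = 0.
The clause (q32) is unit, so q32 = 1.
But (q32') is also a unit clause — contradiction.
Either choice for q11 ends in contradiction.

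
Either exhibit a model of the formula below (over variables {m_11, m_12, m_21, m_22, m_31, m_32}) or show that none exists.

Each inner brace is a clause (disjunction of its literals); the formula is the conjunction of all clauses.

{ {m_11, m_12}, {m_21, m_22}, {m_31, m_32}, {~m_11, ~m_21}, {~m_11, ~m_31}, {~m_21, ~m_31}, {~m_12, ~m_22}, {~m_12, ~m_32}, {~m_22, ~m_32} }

UNSATISFIABLE

Try m_11 = 1.
(~m_21) alone gives m_21 = 0.
(m_22) alone gives m_22 = 1.
(~m_31) alone gives m_31 = 0.
(m_32) alone gives m_32 = 1.
That conflicts with the unit clause (~m_32).
Undo m_11 and try m_11 = 0.
(m_12) alone gives m_12 = 1.
(~m_22) alone gives m_22 = 0.
(m_21) alone gives m_21 = 1.
(~m_31) alone gives m_31 = 0.
(m_32) alone gives m_32 = 1.
That conflicts with the unit clause (~m_32).
Neither m_11 = 1 nor m_11 = 0 works.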